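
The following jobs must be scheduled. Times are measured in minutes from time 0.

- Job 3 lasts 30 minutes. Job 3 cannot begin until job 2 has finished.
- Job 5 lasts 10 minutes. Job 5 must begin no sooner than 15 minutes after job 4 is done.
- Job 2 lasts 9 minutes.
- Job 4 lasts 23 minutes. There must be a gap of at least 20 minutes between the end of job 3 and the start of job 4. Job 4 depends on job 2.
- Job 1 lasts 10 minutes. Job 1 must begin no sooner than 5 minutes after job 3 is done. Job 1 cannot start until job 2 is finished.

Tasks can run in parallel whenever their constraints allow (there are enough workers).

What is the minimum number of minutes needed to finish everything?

107

Job 2 has no prerequisites, so it starts at minute 0 and finishes at minute 9.
After job 2 (finishes minute 9), job 3 can start at minute 9 and finishes at minute 39.
Job 4 cannot start until job 3 (finishes minute 39, plus 20-minute gap → minute 59); job 2 (finishes minute 9). The controlling bound is minute 59, so job 4 finishes at 59 + 23 = minute 82.
Job 5 waits on job 4 (finishes minute 82, plus 15-minute gap → minute 97), so it starts at minute 97 and finishes at 97 + 10 = minute 107.
For job 1: job 3 (finishes minute 39, plus 5-minute gap → minute 44); job 2 (finishes minute 9). Taking the maximum gives a start of minute 44, and it finishes at 44 + 10 = minute 54.
All tasks are finished once the last one completes. Finish times: Job 1 at 54, Job 2 at 9, Job 3 at 39, Job 4 at 82, Job 5 at 107. The latest is minute 107.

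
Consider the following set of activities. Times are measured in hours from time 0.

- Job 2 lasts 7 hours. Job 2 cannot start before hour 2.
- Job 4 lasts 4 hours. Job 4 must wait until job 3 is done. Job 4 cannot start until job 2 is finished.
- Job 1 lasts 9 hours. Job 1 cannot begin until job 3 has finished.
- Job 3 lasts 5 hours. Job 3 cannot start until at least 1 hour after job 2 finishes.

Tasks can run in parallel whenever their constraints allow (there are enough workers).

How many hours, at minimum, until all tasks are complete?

Job 2 waits on its own release at hour 2, so it starts at hour 2 and finishes at 2 + 7 = hour 9.
After job 2 (finishes hour 9, plus 1-hour gap → hour 10), job 3 can start at hour 10 and finishes at hour 15.
Job 4 has to wait for job 3 (finishes hour 15); job 2 (finishes hour 9). The latest of these is hour 15, so job 4 runs hour 15 to 15 + 4 = hour 19.
Job 1 waits on job 3 (finishes hour 15), so it starts at hour 15 and finishes at 15 + 9 = hour 24.
All tasks are finished once the last one completes. Finish times: Job 1 at 24, Job 2 at 9, Job 3 at 15, Job 4 at 19. The latest is hour 24.

24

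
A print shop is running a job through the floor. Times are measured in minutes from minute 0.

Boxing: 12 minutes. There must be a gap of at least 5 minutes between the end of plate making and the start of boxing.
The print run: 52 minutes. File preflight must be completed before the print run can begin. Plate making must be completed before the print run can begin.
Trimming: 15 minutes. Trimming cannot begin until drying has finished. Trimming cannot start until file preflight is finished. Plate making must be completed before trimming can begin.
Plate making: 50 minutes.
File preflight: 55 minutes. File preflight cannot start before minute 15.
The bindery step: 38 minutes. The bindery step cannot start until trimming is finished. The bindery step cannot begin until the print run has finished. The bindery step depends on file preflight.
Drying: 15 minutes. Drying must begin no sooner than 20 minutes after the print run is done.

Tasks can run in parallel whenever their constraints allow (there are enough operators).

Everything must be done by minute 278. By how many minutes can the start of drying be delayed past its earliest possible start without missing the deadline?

68

Plate making can start immediately at minute 0; it finishes at minute 50.
File preflight cannot begin until its own release at minute 15. It runs from minute 15 to 15 + 55 = minute 70.
For the print run: file preflight (finishes minute 70); plate making (finishes minute 50). Taking the maximum gives a start of minute 70, and it finishes at 70 + 52 = minute 122.
Drying cannot begin until the print run (finishes minute 122, plus 20-minute gap → minute 142). It runs from minute 142 to 142 + 15 = minute 157.

Working backward from the deadline:
Nothing follows the bindery step; the deadline of minute 278 is its only limit. It must start by 278 − 38 = minute 240.
Trimming feeds into the bindery step (must start by minute 240); so trimming must finish by minute 240 and therefore start by minute 225.
Drying feeds into trimming (must start by minute 225); so drying must finish by minute 225 and therefore start by minute 210.
So drying can start as early as minute 142 and as late as minute 210, giving 210 − 142 = 68 minutes of slack.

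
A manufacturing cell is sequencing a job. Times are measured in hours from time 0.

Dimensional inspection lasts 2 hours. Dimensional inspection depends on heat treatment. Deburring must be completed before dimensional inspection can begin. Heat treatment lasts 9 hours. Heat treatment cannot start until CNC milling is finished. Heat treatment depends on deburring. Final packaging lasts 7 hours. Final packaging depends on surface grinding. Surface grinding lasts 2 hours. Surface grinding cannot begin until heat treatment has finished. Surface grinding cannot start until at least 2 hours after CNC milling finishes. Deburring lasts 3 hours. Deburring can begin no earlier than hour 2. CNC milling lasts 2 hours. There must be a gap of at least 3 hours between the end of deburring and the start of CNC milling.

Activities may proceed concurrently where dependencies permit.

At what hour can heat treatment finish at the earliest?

Deburring cannot begin until its own release at hour 2. It runs from hour 2 to 2 + 3 = hour 5.
After deburring (finishes hour 5, plus 3-hour gap → hour 8), CNC milling can start at hour 8 and finishes at hour 10.
Heat treatment has to wait for CNC milling (finishes hour 10); deburring (finishes hour 5). The latest of these is hour 10, so heat treatment runs hour 10 to 10 + 9 = hour 19.

19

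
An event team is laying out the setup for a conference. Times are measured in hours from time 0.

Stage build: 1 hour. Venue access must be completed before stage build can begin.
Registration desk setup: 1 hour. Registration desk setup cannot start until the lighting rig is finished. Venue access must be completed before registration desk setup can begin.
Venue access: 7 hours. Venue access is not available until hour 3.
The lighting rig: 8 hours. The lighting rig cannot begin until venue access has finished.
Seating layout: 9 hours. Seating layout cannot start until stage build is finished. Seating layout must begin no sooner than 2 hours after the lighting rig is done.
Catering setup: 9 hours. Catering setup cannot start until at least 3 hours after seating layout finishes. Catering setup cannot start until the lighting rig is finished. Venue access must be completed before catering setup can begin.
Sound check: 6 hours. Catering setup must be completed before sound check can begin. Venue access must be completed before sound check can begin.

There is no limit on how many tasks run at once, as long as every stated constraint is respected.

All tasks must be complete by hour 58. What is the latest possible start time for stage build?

30

Sound check has no dependents, so it just needs to finish by hour 58. Starting by 58 − 6 = hour 52 achieves that.
Catering setup feeds into sound check (must start by hour 52); so catering setup must finish by hour 52 and therefore start by hour 43.
Seating layout feeds into catering setup (must start by hour 43, minus 3-hour gap → hour 40); so seating layout must finish by hour 40 and therefore start by hour 31.
Stage build has to be done before seating layout (must start by hour 31). That means finishing by hour 31, i.e. starting by 31 − 1 = hour 30.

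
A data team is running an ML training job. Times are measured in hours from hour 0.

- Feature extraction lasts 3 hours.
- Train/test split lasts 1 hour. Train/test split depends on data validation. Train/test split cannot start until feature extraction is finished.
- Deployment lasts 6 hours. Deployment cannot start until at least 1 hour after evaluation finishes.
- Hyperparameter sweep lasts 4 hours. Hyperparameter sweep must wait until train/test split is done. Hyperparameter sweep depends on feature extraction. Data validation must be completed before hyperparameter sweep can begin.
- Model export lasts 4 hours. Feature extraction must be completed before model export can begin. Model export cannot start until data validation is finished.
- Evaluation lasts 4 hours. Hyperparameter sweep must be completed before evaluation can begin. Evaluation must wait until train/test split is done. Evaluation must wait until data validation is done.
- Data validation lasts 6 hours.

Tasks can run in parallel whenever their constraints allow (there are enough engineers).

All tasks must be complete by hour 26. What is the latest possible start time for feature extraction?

Deployment must finish by hour 26; it takes 6 hours, so it must start by 26 − 6 = hour 20.
Evaluation has to be done before deployment (must start by hour 20, minus 1-hour gap → hour 19). That means finishing by hour 19, i.e. starting by 19 − 4 = hour 15.
Hyperparameter sweep feeds into evaluation (must start by hour 15); so hyperparameter sweep must finish by hour 15 and therefore start by hour 11.
Train/test split must finish in time for hyperparameter sweep (must start by hour 11); evaluation (must start by hour 15). The tightest is hour 11, so train/test split must start by 11 − 1 = hour 10.
Model export must finish by hour 26; it takes 4 hours, so it must start by 26 − 4 = hour 22.
Feature extraction must finish in time for train/test split (must start by hour 10); hyperparameter sweep (must start by hour 11); model export (must start by hour 22). The tightest is hour 10, so feature extraction must start by 10 − 3 = hour 7.

7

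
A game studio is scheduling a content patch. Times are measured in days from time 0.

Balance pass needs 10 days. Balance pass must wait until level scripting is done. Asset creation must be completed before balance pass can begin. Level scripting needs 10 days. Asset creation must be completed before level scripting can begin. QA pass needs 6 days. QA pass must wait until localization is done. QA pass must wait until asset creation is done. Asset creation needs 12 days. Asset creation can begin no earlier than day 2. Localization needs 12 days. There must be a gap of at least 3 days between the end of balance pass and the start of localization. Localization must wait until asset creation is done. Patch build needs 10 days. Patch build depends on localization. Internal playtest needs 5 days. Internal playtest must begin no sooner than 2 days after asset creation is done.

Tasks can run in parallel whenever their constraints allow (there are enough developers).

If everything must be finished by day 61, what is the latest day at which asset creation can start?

Nothing follows QA pass; the deadline of day 61 is its only limit. It must start by 61 − 6 = day 55.
Patch build has no dependents, so it just needs to finish by day 61. Starting by 61 − 10 = day 51 achieves that.
For localization: QA pass (must start by day 55); patch build (must start by day 51). The most restrictive is day 51; with a 12-day duration, localization must start by day 39.
Balance pass has to be done before localization (must start by day 39, minus 3-day gap → day 36). That means finishing by day 36, i.e. starting by 36 − 10 = day 26.
Since balance pass (must start by day 26) depends on it, level scripting must finish by day 26. Backing off its 10-day duration gives a latest start of day 16.
Internal playtest must finish by day 61; it takes 5 days, so it must start by 61 − 5 = day 56.
For asset creation: level scripting (must start by day 16); internal playtest (must start by day 56, minus 2-day gap → day 54); balance pass (must start by day 26); localization (must start by day 39); QA pass (must start by day 55). The most restrictive is day 16; with a 12-day duration, asset creation must start by day 4.

4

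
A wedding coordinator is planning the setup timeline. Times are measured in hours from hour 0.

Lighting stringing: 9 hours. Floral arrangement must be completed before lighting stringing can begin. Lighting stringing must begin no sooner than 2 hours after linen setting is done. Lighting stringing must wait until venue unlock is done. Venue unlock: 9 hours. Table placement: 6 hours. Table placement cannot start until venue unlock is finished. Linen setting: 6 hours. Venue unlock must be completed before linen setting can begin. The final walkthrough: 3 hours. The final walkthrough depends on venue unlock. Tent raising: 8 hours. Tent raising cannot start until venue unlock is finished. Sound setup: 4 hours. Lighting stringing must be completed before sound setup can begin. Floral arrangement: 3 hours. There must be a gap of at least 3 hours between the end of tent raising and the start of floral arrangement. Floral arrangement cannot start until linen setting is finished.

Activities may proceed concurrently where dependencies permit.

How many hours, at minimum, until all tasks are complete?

Nothing blocks venue unlock, so it runs from hour 0 to hour 9.
The final walkthrough waits on venue unlock (finishes hour 9), so it starts at hour 9 and finishes at 9 + 3 = hour 12.
Linen setting waits on venue unlock (finishes hour 9), so it starts at hour 9 and finishes at 9 + 6 = hour 15.
Table placement waits on venue unlock (finishes hour 9), so it starts at hour 9 and finishes at 9 + 6 = hour 15.
After venue unlock (finishes hour 9), tent raising can start at hour 9 and finishes at hour 17.
For floral arrangement: tent raising (finishes hour 17, plus 3-hour gap → hour 20); linen setting (finishes hour 15). Taking the maximum gives a start of hour 20, and it finishes at 20 + 3 = hour 23.
Lighting stringing cannot start until floral arrangement (finishes hour 23); linen setting (finishes hour 15, plus 2-hour gap → hour 17); venue unlock (finishes hour 9). The controlling bound is hour 23, so lighting stringing finishes at 23 + 9 = hour 32.
Sound setup cannot begin until lighting stringing (finishes hour 32). It runs from hour 32 to 32 + 4 = hour 36.
All tasks are finished once the last one completes. Finish times: Venue unlock at 9, Tent raising at 17, Table placement at 15, Linen setting at 15, Floral arrangement at 23, Lighting stringing at 32, Sound setup at 36, The final walkthrough at 12. The latest is hour 36.

36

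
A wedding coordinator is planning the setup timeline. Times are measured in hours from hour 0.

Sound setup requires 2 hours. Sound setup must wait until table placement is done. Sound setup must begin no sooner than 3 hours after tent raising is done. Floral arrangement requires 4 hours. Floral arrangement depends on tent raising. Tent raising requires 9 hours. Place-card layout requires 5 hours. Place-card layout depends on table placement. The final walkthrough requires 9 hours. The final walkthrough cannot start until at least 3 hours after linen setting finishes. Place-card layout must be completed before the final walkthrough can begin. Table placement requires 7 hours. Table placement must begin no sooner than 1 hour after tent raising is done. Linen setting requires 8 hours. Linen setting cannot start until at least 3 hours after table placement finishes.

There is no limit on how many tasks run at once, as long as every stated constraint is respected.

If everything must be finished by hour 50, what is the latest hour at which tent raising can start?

The final walkthrough must finish by hour 50; it takes 9 hours, so it must start by 50 − 9 = hour 41.
Linen setting has to be done before the final walkthrough (must start by hour 41, minus 3-hour gap → hour 38). That means finishing by hour 38, i.e. starting by 38 − 8 = hour 30.
Sound setup must finish by hour 50; it takes 2 hours, so it must start by 50 − 2 = hour 48.
Place-card layout feeds into the final walkthrough (must start by hour 41); so place-card layout must finish by hour 41 and therefore start by hour 36.
For table placement: linen setting (must start by hour 30, minus 3-hour gap → hour 27); sound setup (must start by hour 48); place-card layout (must start by hour 36). The most restrictive is hour 27; with a 7-hour duration, table placement must start by hour 20.
Nothing follows floral arrangement; the deadline of hour 50 is its only limit. It must start by 50 − 4 = hour 46.
Tent raising has several dependents: table placement (must start by hour 20, minus 1-hour gap → hour 19); floral arrangement (must start by hour 46); sound setup (must start by hour 48, minus 3-hour gap → hour 45). The earliest of those limits is hour 19, so tent raising must start by 19 − 9 = hour 10.

10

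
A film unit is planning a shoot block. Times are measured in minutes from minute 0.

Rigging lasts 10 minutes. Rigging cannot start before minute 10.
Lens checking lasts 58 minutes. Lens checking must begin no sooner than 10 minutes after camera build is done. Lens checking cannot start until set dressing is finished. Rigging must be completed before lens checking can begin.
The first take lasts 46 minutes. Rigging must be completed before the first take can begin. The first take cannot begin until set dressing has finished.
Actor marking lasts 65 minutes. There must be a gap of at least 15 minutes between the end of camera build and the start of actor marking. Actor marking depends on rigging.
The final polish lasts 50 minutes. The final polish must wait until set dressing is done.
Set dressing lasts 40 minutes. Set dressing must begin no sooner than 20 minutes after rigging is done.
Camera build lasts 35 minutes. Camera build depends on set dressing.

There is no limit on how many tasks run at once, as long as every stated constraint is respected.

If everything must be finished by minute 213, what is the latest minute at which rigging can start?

Nothing follows lens checking; the deadline of minute 213 is its only limit. It must start by 213 − 58 = minute 155.
Actor marking must finish by minute 213; it takes 65 minutes, so it must start by 213 − 65 = minute 148.
Camera build has several dependents: lens checking (must start by minute 155, minus 10-minute gap → minute 145); actor marking (must start by minute 148, minus 15-minute gap → minute 133). The earliest of those limits is minute 133, so camera build must start by 133 − 35 = minute 98.
Nothing follows the final polish; the deadline of minute 213 is its only limit. It must start by 213 − 50 = minute 163.
To finish by minute 213, the first take (duration 46) must start no later than minute 167.
Set dressing feeds camera build (must start by minute 98); lens checking (must start by minute 155); the final polish (must start by minute 163); the first take (must start by minute 167). Taking the minimum, set dressing must finish by minute 98 and start by 98 − 40 = minute 58.
Rigging must finish in time for set dressing (must start by minute 58, minus 20-minute gap → minute 38); lens checking (must start by minute 155); actor marking (must start by minute 148); the first take (must start by minute 167). The tightest is minute 38, so rigging must start by 38 − 10 = minute 28.

28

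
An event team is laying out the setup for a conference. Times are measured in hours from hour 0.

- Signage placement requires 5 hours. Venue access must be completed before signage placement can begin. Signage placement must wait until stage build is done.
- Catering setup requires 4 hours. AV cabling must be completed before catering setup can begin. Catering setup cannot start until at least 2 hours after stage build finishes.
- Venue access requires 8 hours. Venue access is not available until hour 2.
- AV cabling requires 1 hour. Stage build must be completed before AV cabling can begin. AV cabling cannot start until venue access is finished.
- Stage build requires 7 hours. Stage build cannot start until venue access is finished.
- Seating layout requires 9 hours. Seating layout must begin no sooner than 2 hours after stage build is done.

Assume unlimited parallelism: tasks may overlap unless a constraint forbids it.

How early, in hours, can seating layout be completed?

28

Venue access waits on its own release at hour 2, so it starts at hour 2 and finishes at 2 + 8 = hour 10.
Stage build waits on venue access (finishes hour 10), so it starts at hour 10 and finishes at 10 + 7 = hour 17.
After stage build (finishes hour 17, plus 2-hour gap → hour 19), seating layout can start at hour 19 and finishes at hour 28.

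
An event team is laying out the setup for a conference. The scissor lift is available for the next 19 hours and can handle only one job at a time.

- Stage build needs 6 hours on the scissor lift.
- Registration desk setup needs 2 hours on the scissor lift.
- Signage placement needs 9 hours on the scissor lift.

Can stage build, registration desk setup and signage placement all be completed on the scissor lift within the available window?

Yes

Running back to back, the jobs need 6 + 2 + 9 = 17 hours on the scissor lift.
Since 17 ≤ 19, they fit within the window.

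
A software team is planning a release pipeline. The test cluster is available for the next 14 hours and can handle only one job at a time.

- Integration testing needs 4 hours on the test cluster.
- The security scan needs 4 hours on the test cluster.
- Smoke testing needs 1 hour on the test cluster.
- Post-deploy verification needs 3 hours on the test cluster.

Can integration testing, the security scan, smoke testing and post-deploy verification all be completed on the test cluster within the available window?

Yes

Running back to back, the jobs need 4 + 4 + 1 + 3 = 12 hours on the test cluster.
Since 12 ≤ 14, they fit within the window.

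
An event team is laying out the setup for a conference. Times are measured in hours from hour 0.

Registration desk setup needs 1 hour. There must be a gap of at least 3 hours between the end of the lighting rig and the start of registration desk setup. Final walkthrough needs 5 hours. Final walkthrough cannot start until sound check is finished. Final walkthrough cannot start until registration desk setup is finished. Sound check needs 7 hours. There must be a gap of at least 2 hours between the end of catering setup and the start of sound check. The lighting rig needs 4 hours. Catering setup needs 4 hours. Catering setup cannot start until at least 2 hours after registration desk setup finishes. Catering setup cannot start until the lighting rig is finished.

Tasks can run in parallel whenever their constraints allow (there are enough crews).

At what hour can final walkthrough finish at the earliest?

Nothing blocks the lighting rig, so it runs from hour 0 to hour 4.
After the lighting rig (finishes hour 4, plus 3-hour gap → hour 7), registration desk setup can start at hour 7 and finishes at hour 8.
Catering setup needs all of registration desk setup (finishes hour 8, plus 2-hour gap → hour 10); the lighting rig (finishes hour 4). That puts its earliest start at hour 10; it finishes at 10 + 4 = hour 14.
After catering setup (finishes hour 14, plus 2-hour gap → hour 16), sound check can start at hour 16 and finishes at hour 23.
Final walkthrough cannot start until sound check (finishes hour 23); registration desk setup (finishes hour 8). The controlling bound is hour 23, so final walkthrough finishes at 23 + 5 = hour 28.

28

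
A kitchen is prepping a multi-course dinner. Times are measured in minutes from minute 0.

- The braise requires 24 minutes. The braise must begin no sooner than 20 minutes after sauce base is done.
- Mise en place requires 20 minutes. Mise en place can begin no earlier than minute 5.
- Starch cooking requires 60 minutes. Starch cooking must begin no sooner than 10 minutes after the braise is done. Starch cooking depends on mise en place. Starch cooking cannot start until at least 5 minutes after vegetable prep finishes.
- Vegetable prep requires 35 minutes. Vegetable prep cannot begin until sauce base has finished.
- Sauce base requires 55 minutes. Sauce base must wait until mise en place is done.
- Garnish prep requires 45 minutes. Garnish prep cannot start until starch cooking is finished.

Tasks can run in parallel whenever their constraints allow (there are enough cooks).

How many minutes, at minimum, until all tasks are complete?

After its own release at minute 5, mise en place can start at minute 5 and finishes at minute 25.
Sauce base cannot begin until mise en place (finishes minute 25). It runs from minute 25 to 25 + 55 = minute 80.
Vegetable prep cannot begin until sauce base (finishes minute 80). It runs from minute 80 to 80 + 35 = minute 115.
The braise waits on sauce base (finishes minute 80, plus 20-minute gap → minute 100), so it starts at minute 100 and finishes at 100 + 24 = minute 124.
Starch cooking has to wait for the braise (finishes minute 124, plus 10-minute gap → minute 134); mise en place (finishes minute 25); vegetable prep (finishes minute 115, plus 5-minute gap → minute 120). The latest of these is minute 134, so starch cooking runs minute 134 to 134 + 60 = minute 194.
After starch cooking (finishes minute 194), garnish prep can start at minute 194 and finishes at minute 239.
All tasks are finished once the last one completes. Finish times: Mise en place at 25, Sauce base at 80, The braise at 124, Vegetable prep at 115, Starch cooking at 194, Garnish prep at 239. The latest is minute 239.

239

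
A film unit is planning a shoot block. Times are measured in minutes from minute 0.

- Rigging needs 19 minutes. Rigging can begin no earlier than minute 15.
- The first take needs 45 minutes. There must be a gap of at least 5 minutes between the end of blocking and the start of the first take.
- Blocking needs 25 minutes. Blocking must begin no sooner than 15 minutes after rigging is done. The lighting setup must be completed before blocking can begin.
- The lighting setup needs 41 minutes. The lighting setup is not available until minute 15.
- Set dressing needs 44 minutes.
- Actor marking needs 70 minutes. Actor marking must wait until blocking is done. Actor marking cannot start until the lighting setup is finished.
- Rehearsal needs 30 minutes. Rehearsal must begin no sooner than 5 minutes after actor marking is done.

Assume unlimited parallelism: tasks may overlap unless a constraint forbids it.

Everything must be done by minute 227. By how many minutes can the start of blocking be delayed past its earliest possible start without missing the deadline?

41

The lighting setup cannot begin until its own release at minute 15. It runs from minute 15 to 15 + 41 = minute 56.
After its own release at minute 15, rigging can start at minute 15 and finishes at minute 34.
For blocking: rigging (finishes minute 34, plus 15-minute gap → minute 49); the lighting setup (finishes minute 56). Taking the maximum gives a start of minute 56, and it finishes at 56 + 25 = minute 81.

Working backward from the deadline:
Nothing follows rehearsal; the deadline of minute 227 is its only limit. It must start by 227 − 30 = minute 197.
Actor marking feeds into rehearsal (must start by minute 197, minus 5-minute gap → minute 192); so actor marking must finish by minute 192 and therefore start by minute 122.
To finish by minute 227, the first take (duration 45) must start no later than minute 182.
For blocking: actor marking (must start by minute 122); the first take (must start by minute 182, minus 5-minute gap → minute 177). The most restrictive is minute 122; with a 25-minute duration, blocking must start by minute 97.
So blocking can start as early as minute 56 and as late as minute 97, giving 97 − 56 = 41 minutes of slack.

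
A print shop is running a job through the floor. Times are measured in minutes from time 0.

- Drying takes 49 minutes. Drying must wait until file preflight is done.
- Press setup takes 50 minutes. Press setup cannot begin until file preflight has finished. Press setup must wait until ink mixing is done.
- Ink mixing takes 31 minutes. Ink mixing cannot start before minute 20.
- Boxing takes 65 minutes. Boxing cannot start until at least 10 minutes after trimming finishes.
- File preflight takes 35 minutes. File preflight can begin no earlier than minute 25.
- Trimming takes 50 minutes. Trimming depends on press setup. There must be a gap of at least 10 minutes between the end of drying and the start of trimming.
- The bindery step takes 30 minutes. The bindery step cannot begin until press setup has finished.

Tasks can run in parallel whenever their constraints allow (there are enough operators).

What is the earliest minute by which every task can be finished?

244

Ink mixing waits on its own release at minute 20, so it starts at minute 20 and finishes at 20 + 31 = minute 51.
File preflight waits on its own release at minute 25, so it starts at minute 25 and finishes at 25 + 35 = minute 60.
After file preflight (finishes minute 60), drying can start at minute 60 and finishes at minute 109.
Press setup cannot start until file preflight (finishes minute 60); ink mixing (finishes minute 51). The controlling bound is minute 60, so press setup finishes at 60 + 50 = minute 110.
After press setup (finishes minute 110), the bindery step can start at minute 110 and finishes at minute 140.
Trimming has to wait for press setup (finishes minute 110); drying (finishes minute 109, plus 10-minute gap → minute 119). The latest of these is minute 119, so trimming runs minute 119 to 119 + 50 = minute 169.
Boxing cannot begin until trimming (finishes minute 169, plus 10-minute gap → minute 179). It runs from minute 179 to 179 + 65 = minute 244.
All tasks are finished once the last one completes. Finish times: File preflight at 60, Ink mixing at 51, Press setup at 110, Drying at 109, Trimming at 169, The bindery step at 140, Boxing at 244. The latest is minute 244.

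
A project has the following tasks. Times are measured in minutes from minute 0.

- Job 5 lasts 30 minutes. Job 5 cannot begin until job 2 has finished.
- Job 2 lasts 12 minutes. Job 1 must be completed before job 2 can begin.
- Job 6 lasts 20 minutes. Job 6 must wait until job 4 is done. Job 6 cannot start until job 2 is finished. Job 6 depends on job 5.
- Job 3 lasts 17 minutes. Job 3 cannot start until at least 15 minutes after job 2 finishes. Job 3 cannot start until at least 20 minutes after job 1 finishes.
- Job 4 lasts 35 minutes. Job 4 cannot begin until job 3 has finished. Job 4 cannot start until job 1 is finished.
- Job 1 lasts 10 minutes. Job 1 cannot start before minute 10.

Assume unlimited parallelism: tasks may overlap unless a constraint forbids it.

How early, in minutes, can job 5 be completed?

62

Job 1 waits on its own release at minute 10, so it starts at minute 10 and finishes at 10 + 10 = minute 20.
After job 1 (finishes minute 20), job 2 can start at minute 20 and finishes at minute 32.
Job 5 waits on job 2 (finishes minute 32), so it starts at minute 32 and finishes at 32 + 30 = minute 62.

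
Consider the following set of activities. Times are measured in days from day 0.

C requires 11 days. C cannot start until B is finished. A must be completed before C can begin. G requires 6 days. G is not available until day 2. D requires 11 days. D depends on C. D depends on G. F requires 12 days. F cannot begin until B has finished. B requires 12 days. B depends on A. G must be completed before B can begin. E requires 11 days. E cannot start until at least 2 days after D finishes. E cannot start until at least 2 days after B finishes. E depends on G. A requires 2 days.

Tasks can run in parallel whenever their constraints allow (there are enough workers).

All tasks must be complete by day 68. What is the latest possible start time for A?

E must finish by day 68; it takes 11 days, so it must start by 68 − 11 = day 57.
D has to be done before E (must start by day 57, minus 2-day gap → day 55). That means finishing by day 55, i.e. starting by 55 − 11 = day 44.
C must finish before D (must start by day 44). With an 11-day duration, C must start by 44 − 11 = day 33.
F must finish by day 68; it takes 12 days, so it must start by 68 − 12 = day 56.
B must finish in time for C (must start by day 33); E (must start by day 57, minus 2-day gap → day 55); F (must start by day 56). The tightest is day 33, so B must start by 33 − 12 = day 21.
A must finish in time for B (must start by day 21); C (must start by day 33). The tightest is day 21, so A must start by 21 − 2 = day 19.

19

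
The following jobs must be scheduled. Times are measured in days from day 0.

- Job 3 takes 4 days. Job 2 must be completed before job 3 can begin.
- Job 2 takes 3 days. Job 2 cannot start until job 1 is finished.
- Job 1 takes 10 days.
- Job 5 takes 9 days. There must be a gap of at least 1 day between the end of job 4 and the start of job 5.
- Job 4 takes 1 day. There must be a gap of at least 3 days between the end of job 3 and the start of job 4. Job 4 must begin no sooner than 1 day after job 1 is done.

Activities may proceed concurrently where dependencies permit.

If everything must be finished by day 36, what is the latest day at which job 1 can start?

Job 5 must finish by day 36; it takes 9 days, so it must start by 36 − 9 = day 27.
Job 4 must finish before job 5 (must start by day 27, minus 1-day gap → day 26). With a 1-day duration, job 4 must start by 26 − 1 = day 25.
Job 3 feeds into job 4 (must start by day 25, minus 3-day gap → day 22); so job 3 must finish by day 22 and therefore start by day 18.
Since job 3 (must start by day 18) depends on it, job 2 must finish by day 18. Backing off its 3-day duration gives a latest start of day 15.
Job 1 has several dependents: job 2 (must start by day 15); job 4 (must start by day 25, minus 1-day gap → day 24). The earliest of those limits is day 15, so job 1 must start by 15 − 10 = day 5.

5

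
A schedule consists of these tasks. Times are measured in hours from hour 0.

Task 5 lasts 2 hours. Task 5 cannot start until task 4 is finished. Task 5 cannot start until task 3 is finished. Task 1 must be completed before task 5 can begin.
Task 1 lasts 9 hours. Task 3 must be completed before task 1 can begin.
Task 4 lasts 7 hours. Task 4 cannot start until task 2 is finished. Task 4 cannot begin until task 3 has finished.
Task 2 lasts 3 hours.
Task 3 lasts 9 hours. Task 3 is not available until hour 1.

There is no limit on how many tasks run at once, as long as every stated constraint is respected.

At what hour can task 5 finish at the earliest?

21

Task 3 waits on its own release at hour 1, so it starts at hour 1 and finishes at 1 + 9 = hour 10.
Task 1 waits on task 3 (finishes hour 10), so it starts at hour 10 and finishes at 10 + 9 = hour 19.
Task 2 can start immediately at hour 0; it finishes at hour 3.
Task 4 has to wait for task 2 (finishes hour 3); task 3 (finishes hour 10). The latest of these is hour 10, so task 4 runs hour 10 to 10 + 7 = hour 17.
Task 5 has to wait for task 4 (finishes hour 17); task 3 (finishes hour 10); task 1 (finishes hour 19). The latest of these is hour 19, so task 5 runs hour 19 to 19 + 2 = hour 21.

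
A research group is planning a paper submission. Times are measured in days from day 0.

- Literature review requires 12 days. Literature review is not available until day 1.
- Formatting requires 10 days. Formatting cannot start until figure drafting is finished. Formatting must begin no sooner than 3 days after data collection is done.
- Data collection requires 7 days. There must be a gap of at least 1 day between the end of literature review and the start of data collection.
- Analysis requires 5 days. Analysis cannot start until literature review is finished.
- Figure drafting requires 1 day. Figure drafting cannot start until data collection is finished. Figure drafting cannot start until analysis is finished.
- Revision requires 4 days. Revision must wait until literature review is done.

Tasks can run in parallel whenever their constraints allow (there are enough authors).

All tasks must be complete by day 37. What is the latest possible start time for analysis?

21

Formatting must finish by day 37; it takes 10 days, so it must start by 37 − 10 = day 27.
Figure drafting feeds into formatting (must start by day 27); so figure drafting must finish by day 27 and therefore start by day 26.
Analysis has to be done before figure drafting (must start by day 26). That means finishing by day 26, i.e. starting by 26 − 5 = day 21.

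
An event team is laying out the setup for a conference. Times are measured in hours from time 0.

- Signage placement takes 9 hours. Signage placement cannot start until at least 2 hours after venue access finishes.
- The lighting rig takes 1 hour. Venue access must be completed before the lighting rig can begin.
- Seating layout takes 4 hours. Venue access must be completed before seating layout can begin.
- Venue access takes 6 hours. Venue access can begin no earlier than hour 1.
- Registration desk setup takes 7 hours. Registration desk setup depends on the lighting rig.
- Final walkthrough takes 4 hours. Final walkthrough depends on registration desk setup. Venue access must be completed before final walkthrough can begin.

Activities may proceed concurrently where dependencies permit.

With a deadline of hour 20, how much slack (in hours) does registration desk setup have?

1

Venue access waits on its own release at hour 1, so it starts at hour 1 and finishes at 1 + 6 = hour 7.
The lighting rig cannot begin until venue access (finishes hour 7). It runs from hour 7 to 7 + 1 = hour 8.
Registration desk setup waits on the lighting rig (finishes hour 8), so it starts at hour 8 and finishes at 8 + 7 = hour 15.

Working backward from the deadline:
Nothing follows final walkthrough; the deadline of hour 20 is its only limit. It must start by 20 − 4 = hour 16.
Registration desk setup feeds into final walkthrough (must start by hour 16); so registration desk setup must finish by hour 16 and therefore start by hour 9.
So registration desk setup can start as early as hour 8 and as late as hour 9, giving 9 − 8 = 1 hour of slack.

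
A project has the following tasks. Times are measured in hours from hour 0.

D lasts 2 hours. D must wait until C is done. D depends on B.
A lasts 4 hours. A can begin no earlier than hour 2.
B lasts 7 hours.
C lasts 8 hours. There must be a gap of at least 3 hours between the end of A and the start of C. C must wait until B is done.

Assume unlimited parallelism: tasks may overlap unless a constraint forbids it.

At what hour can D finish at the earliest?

19

B can start immediately at hour 0; it finishes at hour 7.
After its own release at hour 2, A can start at hour 2 and finishes at hour 6.
C needs all of A (finishes hour 6, plus 3-hour gap → hour 9); B (finishes hour 7). That puts its earliest start at hour 9; it finishes at 9 + 8 = hour 17.
D cannot start until C (finishes hour 17); B (finishes hour 7). The controlling bound is hour 17, so D finishes at 17 + 2 = hour 19.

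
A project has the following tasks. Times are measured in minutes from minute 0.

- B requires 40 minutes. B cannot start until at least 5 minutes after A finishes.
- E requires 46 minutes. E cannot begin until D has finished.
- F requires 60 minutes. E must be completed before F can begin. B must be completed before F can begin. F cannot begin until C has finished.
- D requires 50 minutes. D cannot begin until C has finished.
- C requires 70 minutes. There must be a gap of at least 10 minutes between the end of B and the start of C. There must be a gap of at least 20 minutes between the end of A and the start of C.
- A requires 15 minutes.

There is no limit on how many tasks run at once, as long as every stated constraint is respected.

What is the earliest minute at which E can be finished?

A has no prerequisites, so it starts at minute 0 and finishes at minute 15.
B cannot begin until A (finishes minute 15, plus 5-minute gap → minute 20). It runs from minute 20 to 20 + 40 = minute 60.
C cannot start until B (finishes minute 60, plus 10-minute gap → minute 70); A (finishes minute 15, plus 20-minute gap → minute 35). The controlling bound is minute 70, so C finishes at 70 + 70 = minute 140.
D cannot begin until C (finishes minute 140). It runs from minute 140 to 140 + 50 = minute 190.
After D (finishes minute 190), E can start at minute 190 and finishes at minute 236.

236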